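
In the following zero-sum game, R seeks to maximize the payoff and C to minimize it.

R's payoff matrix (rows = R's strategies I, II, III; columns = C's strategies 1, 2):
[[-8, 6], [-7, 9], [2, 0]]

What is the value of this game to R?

1

Row I is strictly dominated by row II, so R never plays it.
The remaining 2×2 game on (II, III) × (1, 2) has no saddle point. Let R play II with probability p; indifference gives −7p + 2(1−p) = 9p, so p = 1/9.
Similarly C's optimal q on 1 is 1/2, and the value is -7·(1/2) + (9)·(1/2) = 1.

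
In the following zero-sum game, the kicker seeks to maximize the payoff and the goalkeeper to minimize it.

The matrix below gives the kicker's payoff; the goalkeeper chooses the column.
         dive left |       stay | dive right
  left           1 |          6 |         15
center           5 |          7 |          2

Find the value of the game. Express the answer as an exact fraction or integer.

Column stay is strictly dominated by dive left for the goalkeeper (it gives the kicker more in every row).
The remaining 2×2 game on (left, center) × (dive left, dive right) has no saddle point. Let the kicker play left with probability p; indifference gives p + 5(1−p) = 15p + 2(1−p), so p = 3/17.
Similarly the goalkeeper's optimal q on dive left is 13/17, and the value is 1·(13/17) + (15)·(4/17) = 73/17.

73/17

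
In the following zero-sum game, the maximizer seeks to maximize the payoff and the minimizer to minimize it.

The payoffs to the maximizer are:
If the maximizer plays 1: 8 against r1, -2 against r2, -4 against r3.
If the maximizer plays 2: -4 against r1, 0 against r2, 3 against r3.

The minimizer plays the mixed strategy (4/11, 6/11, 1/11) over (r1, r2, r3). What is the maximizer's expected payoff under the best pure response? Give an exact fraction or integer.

1: (8)·(4/11) + (-2)·(6/11) + (-4)·(1/11) = 16/11.
2: (-4)·(4/11) + (0)·(6/11) + (3)·(1/11) = -13/11.
The best pure response is 1 with expected payoff 16/11.

16/11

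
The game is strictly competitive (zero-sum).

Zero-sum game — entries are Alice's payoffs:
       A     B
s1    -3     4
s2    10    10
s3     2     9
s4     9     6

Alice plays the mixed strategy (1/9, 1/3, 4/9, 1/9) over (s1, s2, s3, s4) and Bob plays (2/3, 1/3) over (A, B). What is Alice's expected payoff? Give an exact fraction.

164/27

Against (2/3, 1/3), each row's expected payoff is s1: -2/3; s2: 10; s3: 13/3; s4: 8.
Taking the (1/9, 1/3, 4/9, 1/9)-weighted average: (1/9)·(-2/3) + (1/3)·(10) + (4/9)·(13/3) + (1/9)·(8) = 164/27.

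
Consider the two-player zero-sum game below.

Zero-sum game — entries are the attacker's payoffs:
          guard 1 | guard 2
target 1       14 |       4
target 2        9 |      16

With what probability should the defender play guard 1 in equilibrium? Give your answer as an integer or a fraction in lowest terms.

Row minima are 4 and 9, so the attacker's maximin is 9; column maxima are 14 and 16, so the defender's minimax is 14. These differ, so the equilibrium is in mixed strategies.
Let the defender play guard 1 with probability q. The attacker is indifferent when 14q + 4(1−q) = 9q + 16(1−q), giving q = 12/17.

12/17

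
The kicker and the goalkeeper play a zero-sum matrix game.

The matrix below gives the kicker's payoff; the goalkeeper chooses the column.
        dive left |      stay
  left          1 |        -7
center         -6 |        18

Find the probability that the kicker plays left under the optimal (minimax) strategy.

3/4

Row minima are -7 and -6, so the kicker's maximin is -6; column maxima are 1 and 18, so the goalkeeper's minimax is 1. These differ, so the equilibrium is in mixed strategies.
Let the kicker play left with probability p. The goalkeeper is indifferent when p − 6(1−p) = −7p + 18(1−p), giving p = 3/4.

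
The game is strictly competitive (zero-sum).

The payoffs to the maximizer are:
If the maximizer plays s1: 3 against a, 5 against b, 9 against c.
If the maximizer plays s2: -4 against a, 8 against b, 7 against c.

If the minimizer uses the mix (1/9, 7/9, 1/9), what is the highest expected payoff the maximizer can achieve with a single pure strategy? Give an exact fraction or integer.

59/9

s1: (3)·(1/9) + (5)·(7/9) + (9)·(1/9) = 47/9.
s2: (-4)·(1/9) + (8)·(7/9) + (7)·(1/9) = 59/9.
The best pure response is s2 with expected payoff 59/9.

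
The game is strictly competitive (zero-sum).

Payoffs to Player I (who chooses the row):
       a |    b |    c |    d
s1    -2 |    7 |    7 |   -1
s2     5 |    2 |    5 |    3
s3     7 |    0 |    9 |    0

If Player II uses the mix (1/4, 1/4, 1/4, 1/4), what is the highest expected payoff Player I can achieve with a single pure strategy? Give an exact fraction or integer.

4

s1: (-2)·(1/4) + (7)·(1/4) + (7)·(1/4) + (-1)·(1/4) = 11/4.
s2: (5)·(1/4) + (2)·(1/4) + (5)·(1/4) + (3)·(1/4) = 15/4.
s3: (7)·(1/4) + (0)·(1/4) + (9)·(1/4) + (0)·(1/4) = 4.
The best pure response is s3 with expected payoff 4.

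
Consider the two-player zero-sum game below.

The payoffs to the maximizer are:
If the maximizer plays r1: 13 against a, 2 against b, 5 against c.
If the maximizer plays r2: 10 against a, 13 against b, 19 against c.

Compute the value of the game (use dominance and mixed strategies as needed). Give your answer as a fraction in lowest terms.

149/14

Column c is strictly dominated by b for the minimizer (it gives the maximizer more in every row).
The remaining 2×2 game on (r1, r2) × (a, b) has no saddle point. Let the maximizer play r1 with probability p; indifference gives 13p + 10(1−p) = 2p + 13(1−p), so p = 3/14.
Similarly the minimizer's optimal q on a is 11/14, and the value is 13·(11/14) + (2)·(3/14) = 149/14.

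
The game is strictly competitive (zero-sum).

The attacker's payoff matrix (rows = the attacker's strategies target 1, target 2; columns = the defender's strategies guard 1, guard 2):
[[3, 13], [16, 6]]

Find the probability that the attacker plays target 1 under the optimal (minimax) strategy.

Row minima are 3 and 6, so the attacker's maximin is 6; column maxima are 16 and 13, so the defender's minimax is 13. These differ, so the equilibrium is in mixed strategies.
Let the attacker play target 1 with probability p. The defender is indifferent when 3p + 16(1−p) = 13p + 6(1−p), giving p = 1/2.

1/2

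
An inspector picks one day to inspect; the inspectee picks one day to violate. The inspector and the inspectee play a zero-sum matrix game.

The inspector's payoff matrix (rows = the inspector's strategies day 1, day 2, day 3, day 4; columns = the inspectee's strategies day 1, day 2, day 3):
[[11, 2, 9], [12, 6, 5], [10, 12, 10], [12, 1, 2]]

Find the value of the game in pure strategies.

Row minima: 2, 5, 10, 1 → the inspector's maximin is 10.
Column maxima: 12, 12, 10 → the inspectee's minimax is 10.
They coincide at (day 3, day 3), so the value is 10.

10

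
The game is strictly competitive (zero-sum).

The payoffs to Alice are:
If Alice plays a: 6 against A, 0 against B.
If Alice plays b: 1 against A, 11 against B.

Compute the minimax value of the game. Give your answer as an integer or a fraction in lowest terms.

Row minima are 0 and 1, so Alice's maximin is 1; column maxima are 6 and 11, so Bob's minimax is 6. These differ, so the equilibrium is in mixed strategies.
Let Alice play a with probability p. Bob is indifferent when 6p + (1−p) = 11(1−p), giving p = 5/8.
Let Bob play A with probability q. Alice is indifferent when 6q = q + 11(1−q), giving q = 11/16.
The value is 6·(11/16) + (0)·(5/16) = 33/8.

33/8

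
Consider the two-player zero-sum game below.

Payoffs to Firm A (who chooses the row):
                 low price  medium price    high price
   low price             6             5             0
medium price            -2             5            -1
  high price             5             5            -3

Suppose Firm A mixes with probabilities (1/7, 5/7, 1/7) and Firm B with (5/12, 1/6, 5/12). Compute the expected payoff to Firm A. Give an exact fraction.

Against (5/12, 1/6, 5/12), each row's expected payoff is low price: 10/3; medium price: -5/12; high price: 5/3.
Taking the (1/7, 5/7, 1/7)-weighted average: (1/7)·(10/3) + (5/7)·(-5/12) + (1/7)·(5/3) = 5/12.

5/12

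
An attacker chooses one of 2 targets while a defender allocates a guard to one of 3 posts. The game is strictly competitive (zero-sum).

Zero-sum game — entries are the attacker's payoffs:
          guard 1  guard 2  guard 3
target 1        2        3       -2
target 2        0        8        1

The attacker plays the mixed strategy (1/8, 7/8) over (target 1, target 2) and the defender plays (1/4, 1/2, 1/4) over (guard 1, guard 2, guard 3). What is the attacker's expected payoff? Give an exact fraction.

Against (1/4, 1/2, 1/4), each row's expected payoff is target 1: 3/2; target 2: 17/4.
Taking the (1/8, 7/8)-weighted average: (1/8)·(3/2) + (7/8)·(17/4) = 125/32.

125/32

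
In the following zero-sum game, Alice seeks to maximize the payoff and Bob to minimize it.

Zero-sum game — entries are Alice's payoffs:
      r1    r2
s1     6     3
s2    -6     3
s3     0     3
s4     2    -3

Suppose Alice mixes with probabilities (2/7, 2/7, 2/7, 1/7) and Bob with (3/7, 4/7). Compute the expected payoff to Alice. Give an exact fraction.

Against (3/7, 4/7), each row's expected payoff is s1: 30/7; s2: -6/7; s3: 12/7; s4: -6/7.
Taking the (2/7, 2/7, 2/7, 1/7)-weighted average: (2/7)·(30/7) + (2/7)·(-6/7) + (2/7)·(12/7) + (1/7)·(-6/7) = 66/49.

66/49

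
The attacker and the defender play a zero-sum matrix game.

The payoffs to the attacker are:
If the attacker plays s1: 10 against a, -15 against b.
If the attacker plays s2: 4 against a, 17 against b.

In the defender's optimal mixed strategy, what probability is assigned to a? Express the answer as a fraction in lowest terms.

Row minima are -15 and 4, so the attacker's maximin is 4; column maxima are 10 and 17, so the defender's minimax is 10. These differ, so the equilibrium is in mixed strategies.
Let the defender play a with probability q. The attacker is indifferent when 10q − 15(1−q) = 4q + 17(1−q), giving q = 16/19.

16/19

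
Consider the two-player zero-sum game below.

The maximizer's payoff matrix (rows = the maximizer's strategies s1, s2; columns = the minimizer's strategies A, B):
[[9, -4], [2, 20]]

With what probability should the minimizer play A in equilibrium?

24/31

Row minima are -4 and 2, so the maximizer's maximin is 2; column maxima are 9 and 20, so the minimizer's minimax is 9. These differ, so the equilibrium is in mixed strategies.
Let the minimizer play A with probability q. The maximizer is indifferent when 9q − 4(1−q) = 2q + 20(1−q), giving q = 24/31.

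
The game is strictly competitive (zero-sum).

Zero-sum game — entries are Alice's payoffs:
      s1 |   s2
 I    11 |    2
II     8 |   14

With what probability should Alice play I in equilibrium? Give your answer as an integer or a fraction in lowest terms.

2/5

Row minima are 2 and 8, so Alice's maximin is 8; column maxima are 11 and 14, so Bob's minimax is 11. These differ, so the equilibrium is in mixed strategies.
Let Alice play I with probability p. Bob is indifferent when 11p + 8(1−p) = 2p + 14(1−p), giving p = 2/5.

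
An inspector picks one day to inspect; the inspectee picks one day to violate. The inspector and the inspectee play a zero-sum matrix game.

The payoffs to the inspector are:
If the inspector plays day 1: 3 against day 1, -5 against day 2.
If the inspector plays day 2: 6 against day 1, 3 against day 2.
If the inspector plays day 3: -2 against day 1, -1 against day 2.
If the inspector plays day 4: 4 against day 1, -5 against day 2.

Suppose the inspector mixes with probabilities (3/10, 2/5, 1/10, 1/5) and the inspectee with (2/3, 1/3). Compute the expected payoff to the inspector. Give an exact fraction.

Against (2/3, 1/3), each row's expected payoff is day 1: 1/3; day 2: 5; day 3: -5/3; day 4: 1.
Taking the (3/10, 2/5, 1/10, 1/5)-weighted average: (3/10)·(1/3) + (2/5)·(5) + (1/10)·(-5/3) + (1/5)·(1) = 32/15.

32/15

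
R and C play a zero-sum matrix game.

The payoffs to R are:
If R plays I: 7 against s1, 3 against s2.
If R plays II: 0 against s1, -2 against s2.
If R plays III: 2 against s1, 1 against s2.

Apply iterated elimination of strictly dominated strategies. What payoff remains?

3

Row III is strictly dominated by row I (7>2, 3>1); eliminate III.
Column s1 is strictly dominated by s2 for C (3<7, -2<0); eliminate s1.
Row II is strictly dominated by row I (3>-2); eliminate II.
Only (I, s2) remains, with payoff 3.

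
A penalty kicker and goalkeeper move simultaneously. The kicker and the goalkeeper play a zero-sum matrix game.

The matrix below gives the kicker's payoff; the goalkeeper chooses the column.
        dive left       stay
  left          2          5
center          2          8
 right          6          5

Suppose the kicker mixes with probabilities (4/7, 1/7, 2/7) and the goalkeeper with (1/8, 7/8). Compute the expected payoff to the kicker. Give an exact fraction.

36/7

Against (1/8, 7/8), each row's expected payoff is left: 37/8; center: 29/4; right: 41/8.
Taking the (4/7, 1/7, 2/7)-weighted average: (4/7)·(37/8) + (1/7)·(29/4) + (2/7)·(41/8) = 36/7.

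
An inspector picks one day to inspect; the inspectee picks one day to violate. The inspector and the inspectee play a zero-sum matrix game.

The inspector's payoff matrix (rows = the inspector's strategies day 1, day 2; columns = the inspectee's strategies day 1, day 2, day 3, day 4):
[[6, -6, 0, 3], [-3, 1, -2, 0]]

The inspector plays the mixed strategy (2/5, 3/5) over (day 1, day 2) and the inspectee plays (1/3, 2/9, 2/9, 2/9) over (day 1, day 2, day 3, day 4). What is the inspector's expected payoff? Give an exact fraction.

-1/5

Against (1/3, 2/9, 2/9, 2/9), each row's expected payoff is day 1: 4/3; day 2: -11/9.
Taking the (2/5, 3/5)-weighted average: (2/5)·(4/3) + (3/5)·(-11/9) = -1/5.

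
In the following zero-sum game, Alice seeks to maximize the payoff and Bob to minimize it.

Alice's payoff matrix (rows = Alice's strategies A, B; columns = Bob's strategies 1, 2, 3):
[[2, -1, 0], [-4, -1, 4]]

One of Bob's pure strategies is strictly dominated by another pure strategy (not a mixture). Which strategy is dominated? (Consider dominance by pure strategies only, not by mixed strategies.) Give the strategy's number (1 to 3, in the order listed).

Bob prefers columns that give Alice less. Compare 3 with 2: -1 < 0, -1 < 4.
So 2 strictly dominates 3 for Bob; 3 is strictly dominated.

3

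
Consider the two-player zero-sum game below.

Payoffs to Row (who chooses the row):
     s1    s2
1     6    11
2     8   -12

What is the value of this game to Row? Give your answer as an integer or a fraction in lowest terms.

32/5

Row minima are 6 and -12, so Row's maximin is 6; column maxima are 8 and 11, so Column's minimax is 8. These differ, so the equilibrium is in mixed strategies.
Let Row play 1 with probability p. Column is indifferent when 6p + 8(1−p) = 11p − 12(1−p), giving p = 4/5.
Let Column play s1 with probability q. Row is indifferent when 6q + 11(1−q) = 8q − 12(1−q), giving q = 23/25.
The value is 6·(23/25) + (11)·(2/25) = 32/5.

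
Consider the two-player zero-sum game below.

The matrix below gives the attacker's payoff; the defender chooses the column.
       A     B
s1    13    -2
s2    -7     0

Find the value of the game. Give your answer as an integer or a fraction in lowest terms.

Row minima are -2 and -7, so the attacker's maximin is -2; column maxima are 13 and 0, so the defender's minimax is 0. These differ, so the equilibrium is in mixed strategies.
Let the attacker play s1 with probability p. The defender is indifferent when 13p − 7(1−p) = −2p, giving p = 7/22.
Let the defender play A with probability q. The attacker is indifferent when 13q − 2(1−q) = −7q, giving q = 1/11.
The value is 13·(1/11) + (-2)·(10/11) = -7/11.

-7/11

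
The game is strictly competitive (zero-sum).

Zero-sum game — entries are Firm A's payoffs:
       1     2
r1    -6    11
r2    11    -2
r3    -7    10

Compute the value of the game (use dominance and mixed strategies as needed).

Row r3 is strictly dominated by row r1, so Firm A never plays it.
The remaining 2×2 game on (r1, r2) × (1, 2) has no saddle point. Let Firm A play r1 with probability p; indifference gives −6p + 11(1−p) = 11p − 2(1−p), so p = 13/30.
Similarly Firm B's optimal q on 1 is 13/30, and the value is -6·(13/30) + (11)·(17/30) = 109/30.

109/30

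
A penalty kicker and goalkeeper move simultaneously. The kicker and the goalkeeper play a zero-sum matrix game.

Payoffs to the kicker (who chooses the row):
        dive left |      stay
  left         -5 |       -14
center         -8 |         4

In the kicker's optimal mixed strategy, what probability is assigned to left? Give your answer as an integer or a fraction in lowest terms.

Row minima are -14 and -8, so the kicker's maximin is -8; column maxima are -5 and 4, so the goalkeeper's minimax is -5. These differ, so the equilibrium is in mixed strategies.
Let the kicker play left with probability p. The goalkeeper is indifferent when −5p − 8(1−p) = −14p + 4(1−p), giving p = 4/7.

4/7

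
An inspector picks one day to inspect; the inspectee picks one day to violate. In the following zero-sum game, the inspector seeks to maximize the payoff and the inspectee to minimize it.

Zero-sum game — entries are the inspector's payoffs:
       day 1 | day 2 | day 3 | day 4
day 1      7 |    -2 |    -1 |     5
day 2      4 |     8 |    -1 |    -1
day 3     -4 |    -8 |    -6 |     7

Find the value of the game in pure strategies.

Row minima: -2, -1, -8 → the inspector's maximin is -1.
Column maxima: 7, 8, -1, 7 → the inspectee's minimax is -1.
They coincide at (day 2, day 3), so the value is -1.

-1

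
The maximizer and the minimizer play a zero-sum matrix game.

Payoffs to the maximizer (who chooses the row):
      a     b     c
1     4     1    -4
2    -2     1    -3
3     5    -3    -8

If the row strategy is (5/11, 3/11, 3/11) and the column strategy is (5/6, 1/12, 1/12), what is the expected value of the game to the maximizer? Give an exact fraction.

59/33

Against (5/6, 1/12, 1/12), each row's expected payoff is 1: 37/12; 2: -11/6; 3: 13/4.
Taking the (5/11, 3/11, 3/11)-weighted average: (5/11)·(37/12) + (3/11)·(-11/6) + (3/11)·(13/4) = 59/33.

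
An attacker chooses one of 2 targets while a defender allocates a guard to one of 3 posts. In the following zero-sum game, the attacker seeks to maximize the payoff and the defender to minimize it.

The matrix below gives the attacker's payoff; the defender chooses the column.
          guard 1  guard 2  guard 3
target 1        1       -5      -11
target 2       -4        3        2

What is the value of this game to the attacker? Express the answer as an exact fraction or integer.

-7/3

Column guard 2 is strictly dominated by guard 3 for the defender (it gives the attacker more in every row).
The remaining 2×2 game on (target 1, target 2) × (guard 1, guard 3) has no saddle point. Let the attacker play target 1 with probability p; indifference gives p − 4(1−p) = −11p + 2(1−p), so p = 1/3.
Similarly the defender's optimal q on guard 1 is 13/18, and the value is 1·(13/18) + (-11)·(5/18) = -7/3.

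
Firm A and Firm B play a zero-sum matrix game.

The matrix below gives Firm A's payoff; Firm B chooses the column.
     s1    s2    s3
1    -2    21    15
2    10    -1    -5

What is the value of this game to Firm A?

Column s2 is strictly dominated by s3 for Firm B (it gives Firm A more in every row).
The remaining 2×2 game on (1, 2) × (s1, s3) has no saddle point. Let Firm A play 1 with probability p; indifference gives −2p + 10(1−p) = 15p − 5(1−p), so p = 15/32.
Similarly Firm B's optimal q on s1 is 5/8, and the value is -2·(5/8) + (15)·(3/8) = 35/8.

35/8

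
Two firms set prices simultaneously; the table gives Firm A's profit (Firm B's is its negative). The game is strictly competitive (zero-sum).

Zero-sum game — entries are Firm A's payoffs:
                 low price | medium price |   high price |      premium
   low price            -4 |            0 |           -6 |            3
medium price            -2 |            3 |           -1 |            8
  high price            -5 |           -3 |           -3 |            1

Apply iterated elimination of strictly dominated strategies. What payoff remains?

-2

Column medium price is strictly dominated by low price for Firm B (-4<0, -2<3, -5<-3); eliminate medium price.
Column premium is strictly dominated by low price for Firm B (-4<3, -2<8, -5<1); eliminate premium.
Row low price is strictly dominated by row medium price (-2>-4, -1>-6); eliminate low price.
Column high price is strictly dominated by low price for Firm B (-2<-1, -5<-3); eliminate high price.
Row high price is strictly dominated by row medium price (-2>-5); eliminate high price.
Only (medium price, low price) remains, with payoff -2.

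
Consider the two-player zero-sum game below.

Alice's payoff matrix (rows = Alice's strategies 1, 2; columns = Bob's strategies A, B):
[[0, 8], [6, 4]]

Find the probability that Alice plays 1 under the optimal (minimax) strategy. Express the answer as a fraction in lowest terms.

Row minima are 0 and 4, so Alice's maximin is 4; column maxima are 6 and 8, so Bob's minimax is 6. These differ, so the equilibrium is in mixed strategies.
Let Alice play 1 with probability p. Bob is indifferent when 6(1−p) = 8p + 4(1−p), giving p = 1/5.

1/5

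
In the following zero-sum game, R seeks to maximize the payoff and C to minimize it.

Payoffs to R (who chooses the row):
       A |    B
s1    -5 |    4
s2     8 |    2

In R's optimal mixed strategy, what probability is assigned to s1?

2/5

Row minima are -5 and 2, so R's maximin is 2; column maxima are 8 and 4, so C's minimax is 4. These differ, so the equilibrium is in mixed strategies.
Let R play s1 with probability p. C is indifferent when −5p + 8(1−p) = 4p + 2(1−p), giving p = 2/5.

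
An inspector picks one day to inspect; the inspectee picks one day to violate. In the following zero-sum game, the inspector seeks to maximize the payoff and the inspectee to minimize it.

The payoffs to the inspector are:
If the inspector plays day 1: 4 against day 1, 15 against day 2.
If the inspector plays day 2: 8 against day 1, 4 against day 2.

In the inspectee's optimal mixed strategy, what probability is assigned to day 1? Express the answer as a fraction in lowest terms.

Row minima are 4 and 4, so the inspector's maximin is 4; column maxima are 8 and 15, so the inspectee's minimax is 8. These differ, so the equilibrium is in mixed strategies.
Let the inspectee play day 1 with probability q. The inspector is indifferent when 4q + 15(1−q) = 8q + 4(1−q), giving q = 11/15.

11/15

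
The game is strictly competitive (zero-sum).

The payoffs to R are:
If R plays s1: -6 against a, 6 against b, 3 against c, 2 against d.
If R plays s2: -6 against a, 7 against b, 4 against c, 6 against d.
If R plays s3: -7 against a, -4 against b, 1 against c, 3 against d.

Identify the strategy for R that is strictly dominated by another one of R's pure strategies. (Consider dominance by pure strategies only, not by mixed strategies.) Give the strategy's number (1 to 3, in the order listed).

3

Compare s3 with s2: -6 > -7, 7 > -4, 4 > 1, 6 > 3.
So s2 strictly dominates s3 for R; s3 is strictly dominated.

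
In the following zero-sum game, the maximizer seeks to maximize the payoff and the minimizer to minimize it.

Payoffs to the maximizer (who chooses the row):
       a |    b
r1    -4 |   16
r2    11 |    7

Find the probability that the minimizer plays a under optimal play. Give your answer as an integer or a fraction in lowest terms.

Row minima are -4 and 7, so the maximizer's maximin is 7; column maxima are 11 and 16, so the minimizer's minimax is 11. These differ, so the equilibrium is in mixed strategies.
Let the minimizer play a with probability q. The maximizer is indifferent when −4q + 16(1−q) = 11q + 7(1−q), giving q = 3/8.

3/8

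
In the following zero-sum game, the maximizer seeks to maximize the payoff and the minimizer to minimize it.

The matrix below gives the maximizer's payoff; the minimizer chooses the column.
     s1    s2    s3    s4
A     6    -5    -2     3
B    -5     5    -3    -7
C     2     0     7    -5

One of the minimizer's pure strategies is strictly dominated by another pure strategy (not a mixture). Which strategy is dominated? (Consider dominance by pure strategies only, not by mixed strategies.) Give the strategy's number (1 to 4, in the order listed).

The minimizer prefers columns that give the maximizer less. Compare s1 with s4: 3 < 6, -7 < -5, -5 < 2.
So s4 strictly dominates s1 for the minimizer; s1 is strictly dominated.

1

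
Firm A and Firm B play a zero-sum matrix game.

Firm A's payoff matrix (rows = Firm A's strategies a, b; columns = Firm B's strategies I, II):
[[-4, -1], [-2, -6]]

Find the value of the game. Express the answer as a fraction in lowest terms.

-22/7

Row minima are -4 and -6, so Firm A's maximin is -4; column maxima are -2 and -1, so Firm B's minimax is -2. These differ, so the equilibrium is in mixed strategies.
Let Firm A play a with probability p. Firm B is indifferent when −4p − 2(1−p) = −p − 6(1−p), giving p = 4/7.
Let Firm B play I with probability q. Firm A is indifferent when −4q − (1−q) = −2q − 6(1−q), giving q = 5/7.
The value is -4·(5/7) + (-1)·(2/7) = -22/7.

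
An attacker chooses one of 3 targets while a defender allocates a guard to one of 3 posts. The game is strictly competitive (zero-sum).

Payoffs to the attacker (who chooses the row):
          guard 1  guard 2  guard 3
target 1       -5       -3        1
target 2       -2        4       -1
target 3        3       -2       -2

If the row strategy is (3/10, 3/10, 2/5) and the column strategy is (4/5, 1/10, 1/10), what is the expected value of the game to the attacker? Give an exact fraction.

Against (4/5, 1/10, 1/10), each row's expected payoff is target 1: -21/5; target 2: -13/10; target 3: 2.
Taking the (3/10, 3/10, 2/5)-weighted average: (3/10)·(-21/5) + (3/10)·(-13/10) + (2/5)·(2) = -17/20.

-17/20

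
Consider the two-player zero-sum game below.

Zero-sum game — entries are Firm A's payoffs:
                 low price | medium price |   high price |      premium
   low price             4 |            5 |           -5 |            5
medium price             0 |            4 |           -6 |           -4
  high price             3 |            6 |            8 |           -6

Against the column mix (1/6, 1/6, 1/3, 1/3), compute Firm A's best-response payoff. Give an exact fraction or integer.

low price: (4)·(1/6) + (5)·(1/6) + (-5)·(1/3) + (5)·(1/3) = 3/2.
medium price: (0)·(1/6) + (4)·(1/6) + (-6)·(1/3) + (-4)·(1/3) = -8/3.
high price: (3)·(1/6) + (6)·(1/6) + (8)·(1/3) + (-6)·(1/3) = 13/6.
The best pure response is high price with expected payoff 13/6.

13/6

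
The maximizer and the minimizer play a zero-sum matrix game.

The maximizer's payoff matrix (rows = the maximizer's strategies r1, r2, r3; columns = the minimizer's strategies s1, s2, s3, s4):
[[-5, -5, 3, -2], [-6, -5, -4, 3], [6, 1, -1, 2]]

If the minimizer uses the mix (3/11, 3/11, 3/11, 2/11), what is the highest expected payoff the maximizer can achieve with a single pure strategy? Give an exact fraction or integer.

2

r1: (-5)·(3/11) + (-5)·(3/11) + (3)·(3/11) + (-2)·(2/11) = -25/11.
r2: (-6)·(3/11) + (-5)·(3/11) + (-4)·(3/11) + (3)·(2/11) = -39/11.
r3: (6)·(3/11) + (1)·(3/11) + (-1)·(3/11) + (2)·(2/11) = 2.
The best pure response is r3 with expected payoff 2.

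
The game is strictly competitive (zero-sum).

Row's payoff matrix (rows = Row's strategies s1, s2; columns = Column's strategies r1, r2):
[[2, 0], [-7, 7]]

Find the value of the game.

Row minima are 0 and -7, so Row's maximin is 0; column maxima are 2 and 7, so Column's minimax is 2. These differ, so the equilibrium is in mixed strategies.
Let Row play s1 with probability p. Column is indifferent when 2p − 7(1−p) = 7(1−p), giving p = 7/8.
Let Column play r1 with probability q. Row is indifferent when 2q = −7q + 7(1−q), giving q = 7/16.
The value is 2·(7/16) + (0)·(9/16) = 7/8.

7/8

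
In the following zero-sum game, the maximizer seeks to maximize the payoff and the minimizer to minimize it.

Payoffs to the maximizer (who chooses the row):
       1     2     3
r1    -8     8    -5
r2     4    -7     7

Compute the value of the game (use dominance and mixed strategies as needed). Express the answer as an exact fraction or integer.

Column 3 is strictly dominated by 1 for the minimizer (it gives the maximizer more in every row).
The remaining 2×2 game on (r1, r2) × (1, 2) has no saddle point. Let the maximizer play r1 with probability p; indifference gives −8p + 4(1−p) = 8p − 7(1−p), so p = 11/27.
Similarly the minimizer's optimal q on 1 is 5/9, and the value is -8·(5/9) + (8)·(4/9) = -8/9.

-8/9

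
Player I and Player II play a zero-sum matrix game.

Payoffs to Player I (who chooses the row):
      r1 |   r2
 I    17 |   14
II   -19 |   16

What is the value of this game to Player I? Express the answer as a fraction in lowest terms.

269/19

Row minima are 14 and -19, so Player I's maximin is 14; column maxima are 17 and 16, so Player II's minimax is 16. These differ, so the equilibrium is in mixed strategies.
Let Player I play I with probability p. Player II is indifferent when 17p − 19(1−p) = 14p + 16(1−p), giving p = 35/38.
Let Player II play r1 with probability q. Player I is indifferent when 17q + 14(1−q) = −19q + 16(1−q), giving q = 1/19.
The value is 17·(1/19) + (14)·(18/19) = 269/19.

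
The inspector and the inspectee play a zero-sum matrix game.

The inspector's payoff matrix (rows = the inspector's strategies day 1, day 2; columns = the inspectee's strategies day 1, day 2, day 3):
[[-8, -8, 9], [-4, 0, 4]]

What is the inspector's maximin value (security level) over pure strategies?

-4

The worst-case payoff for each row is day 1: -8, day 2: -4.
The best of these is -4.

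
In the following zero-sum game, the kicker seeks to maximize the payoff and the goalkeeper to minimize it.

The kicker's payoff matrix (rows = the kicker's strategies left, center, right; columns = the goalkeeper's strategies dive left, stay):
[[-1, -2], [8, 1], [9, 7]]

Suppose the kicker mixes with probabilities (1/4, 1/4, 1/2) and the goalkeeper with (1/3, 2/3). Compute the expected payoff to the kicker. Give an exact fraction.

Against (1/3, 2/3), each row's expected payoff is left: -5/3; center: 10/3; right: 23/3.
Taking the (1/4, 1/4, 1/2)-weighted average: (1/4)·(-5/3) + (1/4)·(10/3) + (1/2)·(23/3) = 17/4.

17/4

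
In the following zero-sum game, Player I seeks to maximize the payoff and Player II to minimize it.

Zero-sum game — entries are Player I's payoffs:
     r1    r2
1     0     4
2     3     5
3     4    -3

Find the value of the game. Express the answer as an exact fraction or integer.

29/9

Row 1 is strictly dominated by row 2, so Player I never plays it.
The remaining 2×2 game on (2, 3) × (r1, r2) has no saddle point. Let Player I play 2 with probability p; indifference gives 3p + 4(1−p) = 5p − 3(1−p), so p = 7/9.
Similarly Player II's optimal q on r1 is 8/9, and the value is 3·(8/9) + (5)·(1/9) = 29/9.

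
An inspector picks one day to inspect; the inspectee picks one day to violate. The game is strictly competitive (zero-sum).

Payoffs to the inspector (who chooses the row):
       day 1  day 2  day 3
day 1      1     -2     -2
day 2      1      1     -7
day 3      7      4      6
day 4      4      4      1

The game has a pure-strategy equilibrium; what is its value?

Row minima: -2, -7, 4, 1 → the inspector's maximin is 4.
Column maxima: 7, 4, 6 → the inspectee's minimax is 4.
They coincide at (day 3, day 2), so the value is 4.

4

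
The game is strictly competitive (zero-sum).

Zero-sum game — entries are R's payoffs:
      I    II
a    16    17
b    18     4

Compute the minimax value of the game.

Row minima are 16 and 4, so R's maximin is 16; column maxima are 18 and 17, so C's minimax is 17. These differ, so the equilibrium is in mixed strategies.
Let R play a with probability p. C is indifferent when 16p + 18(1−p) = 17p + 4(1−p), giving p = 14/15.
Let C play I with probability q. R is indifferent when 16q + 17(1−q) = 18q + 4(1−q), giving q = 13/15.
The value is 16·(13/15) + (17)·(2/15) = 242/15.

242/15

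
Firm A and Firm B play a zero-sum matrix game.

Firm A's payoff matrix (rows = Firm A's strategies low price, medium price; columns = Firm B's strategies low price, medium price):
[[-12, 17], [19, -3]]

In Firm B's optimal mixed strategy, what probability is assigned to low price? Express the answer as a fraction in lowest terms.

Row minima are -12 and -3, so Firm A's maximin is -3; column maxima are 19 and 17, so Firm B's minimax is 17. These differ, so the equilibrium is in mixed strategies.
Let Firm B play low price with probability q. Firm A is indifferent when −12q + 17(1−q) = 19q − 3(1−q), giving q = 20/51.

20/51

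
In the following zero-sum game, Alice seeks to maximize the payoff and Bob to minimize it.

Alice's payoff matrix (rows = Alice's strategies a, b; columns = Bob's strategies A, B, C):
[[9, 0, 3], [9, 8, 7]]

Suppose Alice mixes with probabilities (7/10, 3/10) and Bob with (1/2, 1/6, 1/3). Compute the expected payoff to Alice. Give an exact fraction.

63/10

Against (1/2, 1/6, 1/3), each row's expected payoff is a: 11/2; b: 49/6.
Taking the (7/10, 3/10)-weighted average: (7/10)·(11/2) + (3/10)·(49/6) = 63/10.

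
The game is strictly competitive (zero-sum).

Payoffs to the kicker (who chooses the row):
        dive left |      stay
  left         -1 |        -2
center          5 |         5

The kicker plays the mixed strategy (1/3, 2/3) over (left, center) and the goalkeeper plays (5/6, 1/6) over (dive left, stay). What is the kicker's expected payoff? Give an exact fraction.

Against (5/6, 1/6), each row's expected payoff is left: -7/6; center: 5.
Taking the (1/3, 2/3)-weighted average: (1/3)·(-7/6) + (2/3)·(5) = 53/18.

53/18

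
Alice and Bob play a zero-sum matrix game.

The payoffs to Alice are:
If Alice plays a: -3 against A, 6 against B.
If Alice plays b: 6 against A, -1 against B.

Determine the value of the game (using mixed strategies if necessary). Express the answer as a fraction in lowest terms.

33/16

Row minima are -3 and -1, so Alice's maximin is -1; column maxima are 6 and 6, so Bob's minimax is 6. These differ, so the equilibrium is in mixed strategies.
Let Alice play a with probability p. Bob is indifferent when −3p + 6(1−p) = 6p − (1−p), giving p = 7/16.
Let Bob play A with probability q. Alice is indifferent when −3q + 6(1−q) = 6q − (1−q), giving q = 7/16.
The value is -3·(7/16) + (6)·(9/16) = 33/16.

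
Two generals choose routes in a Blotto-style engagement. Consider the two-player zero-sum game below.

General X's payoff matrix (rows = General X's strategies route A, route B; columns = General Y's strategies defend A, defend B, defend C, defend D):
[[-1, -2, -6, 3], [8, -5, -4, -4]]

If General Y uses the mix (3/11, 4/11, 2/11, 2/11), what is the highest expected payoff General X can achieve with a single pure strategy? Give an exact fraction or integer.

route A: (-1)·(3/11) + (-2)·(4/11) + (-6)·(2/11) + (3)·(2/11) = -17/11.
route B: (8)·(3/11) + (-5)·(4/11) + (-4)·(2/11) + (-4)·(2/11) = -12/11.
The best pure response is route B with expected payoff -12/11.

-12/11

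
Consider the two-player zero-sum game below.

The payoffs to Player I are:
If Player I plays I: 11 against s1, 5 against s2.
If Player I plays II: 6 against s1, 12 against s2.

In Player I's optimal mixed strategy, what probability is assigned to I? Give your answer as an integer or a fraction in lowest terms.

1/2

Row minima are 5 and 6, so Player I's maximin is 6; column maxima are 11 and 12, so Player II's minimax is 11. These differ, so the equilibrium is in mixed strategies.
Let Player I play I with probability p. Player II is indifferent when 11p + 6(1−p) = 5p + 12(1−p), giving p = 1/2.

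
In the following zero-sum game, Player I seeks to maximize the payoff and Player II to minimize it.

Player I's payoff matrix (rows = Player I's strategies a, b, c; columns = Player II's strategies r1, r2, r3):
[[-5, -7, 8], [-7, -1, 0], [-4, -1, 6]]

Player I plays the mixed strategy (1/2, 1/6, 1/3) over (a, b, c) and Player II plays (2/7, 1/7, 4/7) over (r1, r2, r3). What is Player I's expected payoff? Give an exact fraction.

10/7

Against (2/7, 1/7, 4/7), each row's expected payoff is a: 15/7; b: -15/7; c: 15/7.
Taking the (1/2, 1/6, 1/3)-weighted average: (1/2)·(15/7) + (1/6)·(-15/7) + (1/3)·(15/7) = 10/7.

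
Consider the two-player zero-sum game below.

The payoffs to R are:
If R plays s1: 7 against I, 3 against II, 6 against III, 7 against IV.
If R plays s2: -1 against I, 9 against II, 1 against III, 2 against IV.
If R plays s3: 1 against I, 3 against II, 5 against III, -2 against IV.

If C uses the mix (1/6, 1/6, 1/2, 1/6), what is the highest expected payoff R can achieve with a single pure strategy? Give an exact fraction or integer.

s1: (7)·(1/6) + (3)·(1/6) + (6)·(1/2) + (7)·(1/6) = 35/6.
s2: (-1)·(1/6) + (9)·(1/6) + (1)·(1/2) + (2)·(1/6) = 13/6.
s3: (1)·(1/6) + (3)·(1/6) + (5)·(1/2) + (-2)·(1/6) = 17/6.
The best pure response is s1 with expected payoff 35/6.

35/6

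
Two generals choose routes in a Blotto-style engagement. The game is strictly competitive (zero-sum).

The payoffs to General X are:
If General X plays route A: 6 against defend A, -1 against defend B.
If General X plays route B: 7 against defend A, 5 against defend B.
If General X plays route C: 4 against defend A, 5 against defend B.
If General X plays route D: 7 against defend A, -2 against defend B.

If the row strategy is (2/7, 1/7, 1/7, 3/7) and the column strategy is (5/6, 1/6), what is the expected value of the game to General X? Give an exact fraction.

37/7

Against (5/6, 1/6), each row's expected payoff is route A: 29/6; route B: 20/3; route C: 25/6; route D: 11/2.
Taking the (2/7, 1/7, 1/7, 3/7)-weighted average: (2/7)·(29/6) + (1/7)·(20/3) + (1/7)·(25/6) + (3/7)·(11/2) = 37/7.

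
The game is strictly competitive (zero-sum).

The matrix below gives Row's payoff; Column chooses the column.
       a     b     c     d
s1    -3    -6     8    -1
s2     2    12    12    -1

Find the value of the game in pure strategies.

Row minima: -6, -1 → Row's maximin is -1.
Column maxima: 2, 12, 12, -1 → Column's minimax is -1.
They coincide at (s2, d), so the value is -1.

-1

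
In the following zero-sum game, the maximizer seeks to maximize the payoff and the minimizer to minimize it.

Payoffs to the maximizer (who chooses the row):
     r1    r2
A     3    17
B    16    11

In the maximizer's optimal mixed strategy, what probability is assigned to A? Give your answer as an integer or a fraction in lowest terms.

5/19

Row minima are 3 and 11, so the maximizer's maximin is 11; column maxima are 16 and 17, so the minimizer's minimax is 16. These differ, so the equilibrium is in mixed strategies.
Let the maximizer play A with probability p. The minimizer is indifferent when 3p + 16(1−p) = 17p + 11(1−p), giving p = 5/19.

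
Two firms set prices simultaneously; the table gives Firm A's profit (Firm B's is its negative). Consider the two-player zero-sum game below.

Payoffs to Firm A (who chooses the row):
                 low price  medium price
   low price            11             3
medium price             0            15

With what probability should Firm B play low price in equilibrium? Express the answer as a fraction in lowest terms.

Row minima are 3 and 0, so Firm A's maximin is 3; column maxima are 11 and 15, so Firm B's minimax is 11. These differ, so the equilibrium is in mixed strategies.
Let Firm B play low price with probability q. Firm A is indifferent when 11q + 3(1−q) = 15(1−q), giving q = 12/23.

12/23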